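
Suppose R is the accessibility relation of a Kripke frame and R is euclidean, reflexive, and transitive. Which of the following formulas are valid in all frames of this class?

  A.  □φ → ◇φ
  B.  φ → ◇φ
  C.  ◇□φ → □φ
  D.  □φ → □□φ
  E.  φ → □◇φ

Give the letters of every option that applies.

A, B, C, D, E

A relation that is euclidean, reflexive, and transitive is also serial and symmetric.
(A) axiom D: valid iff R is serial. Every such R is serial — valid.
(B) the dual of axiom T: valid iff R is reflexive. Every such R is reflexive — valid.
(C) ◇□φ → □φ is the dual of axiom 5, which corresponds to the euclidean property. Every such R is euclidean — valid.
(D) □φ → □□φ (axiom 4) characterises the transitive frames. Every such R is transitive — valid.
(E) φ → □◇φ (axiom B) characterises the symmetric frames. Every such R is symmetric — valid.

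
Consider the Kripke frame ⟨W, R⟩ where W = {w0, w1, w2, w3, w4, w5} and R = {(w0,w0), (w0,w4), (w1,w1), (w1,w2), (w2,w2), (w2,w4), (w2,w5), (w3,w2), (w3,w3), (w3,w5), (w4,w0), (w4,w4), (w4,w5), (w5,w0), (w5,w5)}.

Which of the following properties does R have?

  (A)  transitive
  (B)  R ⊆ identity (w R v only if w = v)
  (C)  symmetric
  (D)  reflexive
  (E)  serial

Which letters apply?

(A) not transitive: w0 R w4 and w4 R w5 but not w0 R w5.
(B) not ⊆ identity: w0 R w4 with w0 ≠ w4.
(C) not symmetric: w1 R w2 but not w2 R w1.
(D) reflexive: each world relates to itself.
(E) serial: every world has an R-successor.

D, E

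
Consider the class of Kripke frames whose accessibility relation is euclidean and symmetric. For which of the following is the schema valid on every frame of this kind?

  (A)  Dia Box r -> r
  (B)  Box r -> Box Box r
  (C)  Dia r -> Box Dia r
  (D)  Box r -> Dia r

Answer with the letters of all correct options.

A, B, C

A symmetric euclidean relation is transitive (uRv and vRw give vRu by symmetry, then uRw by the euclidean condition, applied at v).
(A) Dia Box r -> r is the dual of axiom B, which corresponds to symmetry. Every such R is symmetric — valid.
(B) axiom 4: valid iff R is transitive. Every such R is transitive — valid.
(C) Dia r -> Box Dia r is axiom 5, which corresponds to the euclidean property. Every such R is euclidean — valid.
(D) Box r -> Dia r is axiom D, which corresponds to seriality. Such an R need not be serial — not valid.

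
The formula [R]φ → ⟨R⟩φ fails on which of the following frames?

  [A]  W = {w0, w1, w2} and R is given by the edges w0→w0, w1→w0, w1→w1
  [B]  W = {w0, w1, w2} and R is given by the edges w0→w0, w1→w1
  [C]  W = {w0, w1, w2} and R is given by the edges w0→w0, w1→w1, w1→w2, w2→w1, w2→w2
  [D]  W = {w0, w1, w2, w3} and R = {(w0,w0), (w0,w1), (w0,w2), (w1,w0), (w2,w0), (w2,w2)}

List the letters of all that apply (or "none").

The schema [R]φ → ⟨R⟩φ is axiom D; it is valid on a frame iff R is serial.
(A) R is not serial (w2 has no R-successor), so the schema fails here.
(B) R is not serial (w2 has no R-successor), so the schema fails here.
(C) R is serial (every world has an R-successor), so the schema is valid here.
(D) R is not serial (w3 has no R-successor), so the schema fails here.

A, B, D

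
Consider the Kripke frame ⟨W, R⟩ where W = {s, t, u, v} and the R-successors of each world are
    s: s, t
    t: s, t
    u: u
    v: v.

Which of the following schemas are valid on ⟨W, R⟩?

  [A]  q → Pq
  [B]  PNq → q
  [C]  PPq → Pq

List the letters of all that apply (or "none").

A, B, C

R is reflexive: each world relates to itself.
R is symmetric: every R-edge is matched by its reverse.
R is transitive: R is closed under composition.
(A) q → Pq is the dual of axiom T, which corresponds to reflexivity. R is reflexive — valid.
(B) the dual of axiom B: valid iff R is symmetric. R is symmetric — valid.
(C) PPq → Pq is the dual of axiom 4, which corresponds to transitivity. R is transitive — valid.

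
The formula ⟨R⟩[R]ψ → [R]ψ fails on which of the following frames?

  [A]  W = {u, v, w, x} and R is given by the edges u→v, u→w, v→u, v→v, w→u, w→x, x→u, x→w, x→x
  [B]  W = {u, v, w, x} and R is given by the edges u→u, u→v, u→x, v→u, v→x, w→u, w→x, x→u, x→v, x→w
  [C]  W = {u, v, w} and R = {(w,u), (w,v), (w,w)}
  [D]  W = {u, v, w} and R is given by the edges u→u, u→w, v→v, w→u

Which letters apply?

The schema ⟨R⟩[R]ψ → [R]ψ is the dual of axiom 5; it is valid on a frame iff R is euclidean.
(A) R is not euclidean (u R v and u R w but not v R w), so the schema fails here.
(B) R is not euclidean (x R u and x R w but not u R w), so the schema fails here.
(C) R is not euclidean (w R u and w R v but not u R v), so the schema fails here.
(D) R is not euclidean (u R w and u R w but not w R w), so the schema fails here.

A, B, C, D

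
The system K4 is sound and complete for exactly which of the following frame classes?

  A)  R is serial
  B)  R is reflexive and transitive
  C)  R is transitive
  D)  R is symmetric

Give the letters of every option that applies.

(A) this class determines D, not K4.
(B) this class determines S4, not K4.
(C) K4 is sound and complete for exactly this class.
(D) this class determines KB, not K4.

C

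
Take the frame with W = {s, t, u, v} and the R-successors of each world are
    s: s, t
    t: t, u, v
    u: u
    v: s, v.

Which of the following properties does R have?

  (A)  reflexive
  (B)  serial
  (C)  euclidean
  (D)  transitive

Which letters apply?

(A) reflexive: each world relates to itself.
(B) serial: every world has an R-successor.
(C) not euclidean: s R t and s R s but not t R s.
(D) not transitive: s R t and t R u but not s R u.

A, B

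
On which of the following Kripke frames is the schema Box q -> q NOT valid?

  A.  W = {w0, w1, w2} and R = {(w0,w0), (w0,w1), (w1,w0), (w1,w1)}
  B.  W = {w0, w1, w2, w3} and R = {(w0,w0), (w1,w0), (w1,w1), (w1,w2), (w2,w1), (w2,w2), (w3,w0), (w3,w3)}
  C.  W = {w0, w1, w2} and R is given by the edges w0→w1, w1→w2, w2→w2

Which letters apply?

A, C

The schema Box q -> q is axiom T; it is valid on a frame iff R is reflexive.
(A) R is not reflexive (not w2 R w2), so the schema fails here.
(B) R is reflexive (each world relates to itself), so the schema is valid here.
(C) R is not reflexive (not w0 R w0), so the schema fails here.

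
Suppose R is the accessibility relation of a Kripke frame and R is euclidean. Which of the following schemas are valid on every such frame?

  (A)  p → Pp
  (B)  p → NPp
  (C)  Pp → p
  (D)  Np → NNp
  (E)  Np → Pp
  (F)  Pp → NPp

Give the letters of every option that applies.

(A) p → Pp is the dual of axiom T, which corresponds to reflexivity. Such an R need not be reflexive — not valid.
(B) axiom B: valid iff R is symmetric. Such an R need not be symmetric — not valid.
(C) Pp → p is valid only on frames where every R-edge is a self-loop. Such an R need not be a subset of the identity — not valid.
(D) axiom 4: valid iff R is transitive. Such an R need not be transitive — not valid.
(E) Np → Pp is axiom D; it is valid on a frame exactly when R is serial. Such an R need not be serial, so not valid.
(F) Pp → NPp is axiom 5; it is valid on a frame exactly when R is euclidean. Every such R is euclidean, so valid.

F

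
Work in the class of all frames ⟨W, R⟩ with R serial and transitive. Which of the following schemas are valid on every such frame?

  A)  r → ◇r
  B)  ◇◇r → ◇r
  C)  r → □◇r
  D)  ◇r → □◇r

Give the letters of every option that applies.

B

(A) r → ◇r is the dual of axiom T; it is valid on a frame exactly when R is reflexive. Such an R need not be reflexive, so not valid.
(B) ◇◇r → ◇r (the dual of axiom 4) characterises the transitive frames. Every such R is transitive — valid.
(C) r → □◇r (axiom B) characterises the symmetric frames. Such an R need not be symmetric — not valid.
(D) ◇r → □◇r (axiom 5) characterises the euclidean frames. Such an R need not be euclidean — not valid.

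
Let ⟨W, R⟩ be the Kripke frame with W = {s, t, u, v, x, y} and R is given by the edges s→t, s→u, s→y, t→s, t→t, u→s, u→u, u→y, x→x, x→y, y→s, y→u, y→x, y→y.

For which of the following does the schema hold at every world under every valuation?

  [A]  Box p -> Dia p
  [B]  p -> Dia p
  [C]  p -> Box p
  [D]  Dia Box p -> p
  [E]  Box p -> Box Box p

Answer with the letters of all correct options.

D

R is not reflexive: not s R s.
R is symmetric: every R-edge is matched by its reverse.
R is not transitive: s R t and t R s but not s R s.
R is not serial: v has no R-successor.
R is not a subset of the identity: s R t with s ≠ t.
(A) Box p -> Dia p is axiom D; it is valid on a frame exactly when R is serial. R is not serial, so not valid.
(B) p -> Dia p is the dual of axiom T, which corresponds to reflexivity. R is not reflexive — not valid.
(C) p -> Box p (equivalent to ◇p→p) corresponds to R being a subset of the identity. Here R ⊄ identity, so not valid.
(D) Dia Box p -> p (the dual of axiom B) characterises the symmetric frames. R is symmetric — valid.
(E) Box p -> Box Box p is axiom 4; it is valid on a frame exactly when R is transitive. R is not transitive, so not valid.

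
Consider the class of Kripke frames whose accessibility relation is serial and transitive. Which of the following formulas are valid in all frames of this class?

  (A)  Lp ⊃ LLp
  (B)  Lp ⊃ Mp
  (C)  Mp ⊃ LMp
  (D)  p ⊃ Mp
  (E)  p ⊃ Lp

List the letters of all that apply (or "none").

(A) Lp ⊃ LLp (axiom 4) characterises the transitive frames. Every such R is transitive — valid.
(B) Lp ⊃ Mp is axiom D, which corresponds to seriality. Every such R is serial — valid.
(C) Mp ⊃ LMp is axiom 5, which corresponds to the euclidean property. Such an R need not be euclidean — not valid.
(D) the dual of axiom T: valid iff R is reflexive. Such an R need not be reflexive — not valid.
(E) p ⊃ Lp (equivalent to ◇p→p) corresponds to R being a subset of the identity. Such an R need not be a subset of the identity, so not valid.

A, B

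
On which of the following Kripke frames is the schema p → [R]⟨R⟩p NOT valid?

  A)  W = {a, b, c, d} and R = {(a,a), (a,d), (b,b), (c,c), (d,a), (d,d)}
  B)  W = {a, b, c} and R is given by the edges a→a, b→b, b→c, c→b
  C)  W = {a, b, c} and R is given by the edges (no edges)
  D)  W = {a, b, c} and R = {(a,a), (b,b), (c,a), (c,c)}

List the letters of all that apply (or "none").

The schema p → [R]⟨R⟩p is axiom B; it is valid on a frame iff R is symmetric.
(A) R is symmetric (every R-edge is matched by its reverse), so the schema is valid here.
(B) R is symmetric (every R-edge is matched by its reverse), so the schema is valid here.
(C) R is symmetric (every R-edge is matched by its reverse), so the schema is valid here.
(D) R is not symmetric (c R a but not a R c), so the schema fails here.

D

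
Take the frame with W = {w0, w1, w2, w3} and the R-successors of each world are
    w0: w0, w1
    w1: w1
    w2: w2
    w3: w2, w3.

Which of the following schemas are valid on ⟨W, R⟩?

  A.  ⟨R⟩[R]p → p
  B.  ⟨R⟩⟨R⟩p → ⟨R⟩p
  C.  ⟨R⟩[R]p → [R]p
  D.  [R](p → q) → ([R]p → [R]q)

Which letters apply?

R is not symmetric: w0 R w1 but not w1 R w0.
R is transitive: R is closed under composition.
R is not euclidean: w0 R w1 and w0 R w0 but not w1 R w0.
(A) ⟨R⟩[R]p → p (the dual of axiom B) characterises the symmetric frames. R is not symmetric — not valid.
(B) ⟨R⟩⟨R⟩p → ⟨R⟩p is the dual of axiom 4; it is valid on a frame exactly when R is transitive. R is transitive, so valid.
(C) ⟨R⟩[R]p → [R]p is the dual of axiom 5; it is valid on a frame exactly when R is euclidean. R is not euclidean, so not valid.
(D) [R](p → q) → ([R]p → [R]q) is axiom K, valid on every Kripke frame — valid.

B, D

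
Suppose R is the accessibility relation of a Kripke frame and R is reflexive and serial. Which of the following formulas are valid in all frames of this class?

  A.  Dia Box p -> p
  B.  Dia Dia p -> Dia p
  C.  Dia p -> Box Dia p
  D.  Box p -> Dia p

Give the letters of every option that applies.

(A) Dia Box p -> p (the dual of axiom B) characterises the symmetric frames. Such an R need not be symmetric — not valid.
(B) the dual of axiom 4: valid iff R is transitive. Such an R need not be transitive — not valid.
(C) Dia p -> Box Dia p is axiom 5; it is valid on a frame exactly when R is euclidean. Such an R need not be euclidean, so not valid.
(D) Box p -> Dia p is axiom D; it is valid on a frame exactly when R is serial. Every such R is serial, so valid.

D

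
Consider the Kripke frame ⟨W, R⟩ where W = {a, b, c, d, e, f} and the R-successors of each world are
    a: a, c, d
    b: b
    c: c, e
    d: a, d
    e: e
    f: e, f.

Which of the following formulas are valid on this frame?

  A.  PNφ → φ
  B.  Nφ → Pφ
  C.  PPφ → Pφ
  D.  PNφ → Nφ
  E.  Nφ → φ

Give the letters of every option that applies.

R is reflexive: each world relates to itself.
R is not symmetric: a R c but not c R a.
R is not transitive: a R c and c R e but not a R e.
R is not euclidean: a R c and a R a but not c R a.
R is serial: every world has an R-successor.
(A) PNφ → φ is the dual of axiom B, which corresponds to symmetry. R is not symmetric — not valid.
(B) axiom D: valid iff R is serial. R is serial — valid.
(C) PPφ → Pφ is the dual of axiom 4, which corresponds to transitivity. R is not transitive — not valid.
(D) PNφ → Nφ is the dual of axiom 5; it is valid on a frame exactly when R is euclidean. R is not euclidean, so not valid.
(E) Nφ → φ (axiom T) characterises the reflexive frames. R is reflexive — valid.

B, E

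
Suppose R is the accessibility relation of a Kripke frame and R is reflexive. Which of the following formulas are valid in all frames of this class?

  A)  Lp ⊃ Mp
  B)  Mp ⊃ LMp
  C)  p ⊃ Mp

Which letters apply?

A reflexive relation is serial.
(A) Lp ⊃ Mp (axiom D) characterises the serial frames. Every such R is serial — valid.
(B) Mp ⊃ LMp is axiom 5, which corresponds to the euclidean property. Such an R need not be euclidean — not valid.
(C) p ⊃ Mp is the dual of axiom T; it is valid on a frame exactly when R is reflexive. Every such R is reflexive, so valid.

A, C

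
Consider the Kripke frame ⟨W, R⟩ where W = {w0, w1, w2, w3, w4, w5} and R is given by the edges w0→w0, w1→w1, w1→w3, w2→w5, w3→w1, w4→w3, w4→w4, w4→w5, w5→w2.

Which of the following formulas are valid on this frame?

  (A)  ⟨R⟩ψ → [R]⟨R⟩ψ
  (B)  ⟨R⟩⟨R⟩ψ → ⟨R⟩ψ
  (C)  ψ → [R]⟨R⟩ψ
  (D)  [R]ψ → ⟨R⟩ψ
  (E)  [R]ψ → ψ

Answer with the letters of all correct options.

D

R is not reflexive: not w2 R w2.
R is not symmetric: w4 R w3 but not w3 R w4.
R is not transitive: w2 R w5 and w5 R w2 but not w2 R w2.
R is not euclidean: w4 R w3 and w4 R w4 but not w3 R w4.
R is serial: every world has an R-successor.
(A) ⟨R⟩ψ → [R]⟨R⟩ψ is axiom 5, which corresponds to the euclidean property. R is not euclidean — not valid.
(B) the dual of axiom 4: valid iff R is transitive. R is not transitive — not valid.
(C) ψ → [R]⟨R⟩ψ is axiom B, which corresponds to symmetry. R is not symmetric — not valid.
(D) axiom D: valid iff R is serial. R is serial — valid.
(E) [R]ψ → ψ is axiom T, which corresponds to reflexivity. R is not reflexive — not valid.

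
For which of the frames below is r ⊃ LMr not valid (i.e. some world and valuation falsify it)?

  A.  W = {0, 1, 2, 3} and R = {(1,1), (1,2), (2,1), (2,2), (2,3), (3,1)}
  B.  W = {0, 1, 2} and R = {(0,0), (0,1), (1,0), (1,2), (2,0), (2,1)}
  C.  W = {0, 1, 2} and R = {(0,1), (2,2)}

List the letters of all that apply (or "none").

The schema r ⊃ LMr is axiom B; it is valid on a frame iff R is symmetric.
(A) R is not symmetric (2 R 3 but not 3 R 2), so the schema fails here.
(B) R is not symmetric (2 R 0 but not 0 R 2), so the schema fails here.
(C) R is not symmetric (0 R 1 but not 1 R 0), so the schema fails here.

A, B, C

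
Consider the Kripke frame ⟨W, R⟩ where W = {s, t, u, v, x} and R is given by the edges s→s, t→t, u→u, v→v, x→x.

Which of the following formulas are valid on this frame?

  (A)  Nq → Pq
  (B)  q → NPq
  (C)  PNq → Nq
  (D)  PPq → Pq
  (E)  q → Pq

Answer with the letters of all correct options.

A, B, C, D, E

R is reflexive: each world relates to itself.
R is symmetric: every R-edge is matched by its reverse.
R is transitive: R is closed under composition.
R is euclidean: any two R-successors of the same world are R-related.
R is serial: every world has an R-successor.
(A) Nq → Pq is axiom D, which corresponds to seriality. R is serial — valid.
(B) q → NPq is axiom B; it is valid on a frame exactly when R is symmetric. R is symmetric, so valid.
(C) PNq → Nq is the dual of axiom 5; it is valid on a frame exactly when R is euclidean. R is euclidean, so valid.
(D) PPq → Pq is the dual of axiom 4, which corresponds to transitivity. R is transitive — valid.
(E) q → Pq is the dual of axiom T; it is valid on a frame exactly when R is reflexive. R is reflexive, so valid.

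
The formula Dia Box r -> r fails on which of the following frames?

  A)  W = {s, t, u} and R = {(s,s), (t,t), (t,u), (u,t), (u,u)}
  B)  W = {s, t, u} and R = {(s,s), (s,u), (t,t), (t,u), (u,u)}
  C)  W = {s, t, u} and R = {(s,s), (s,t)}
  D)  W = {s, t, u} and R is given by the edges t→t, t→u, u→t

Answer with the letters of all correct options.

B, C

The schema Dia Box r -> r is the dual of axiom B; it is valid on a frame iff R is symmetric.
(A) R is symmetric (every R-edge is matched by its reverse), so the schema is valid here.
(B) R is not symmetric (s R u but not u R s), so the schema fails here.
(C) R is not symmetric (s R t but not t R s), so the schema fails here.
(D) R is symmetric (every R-edge is matched by its reverse), so the schema is valid here.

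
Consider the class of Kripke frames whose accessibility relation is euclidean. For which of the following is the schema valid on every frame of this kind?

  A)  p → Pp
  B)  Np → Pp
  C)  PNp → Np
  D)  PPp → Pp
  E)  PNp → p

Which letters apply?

(A) p → Pp (the dual of axiom T) characterises the reflexive frames. Such an R need not be reflexive — not valid.
(B) Np → Pp is axiom D; it is valid on a frame exactly when R is serial. Such an R need not be serial, so not valid.
(C) PNp → Np is the dual of axiom 5; it is valid on a frame exactly when R is euclidean. Every such R is euclidean, so valid.
(D) PPp → Pp is the dual of axiom 4; it is valid on a frame exactly when R is transitive. Such an R need not be transitive, so not valid.
(E) PNp → p (the dual of axiom B) characterises the symmetric frames. Such an R need not be symmetric — not valid.

C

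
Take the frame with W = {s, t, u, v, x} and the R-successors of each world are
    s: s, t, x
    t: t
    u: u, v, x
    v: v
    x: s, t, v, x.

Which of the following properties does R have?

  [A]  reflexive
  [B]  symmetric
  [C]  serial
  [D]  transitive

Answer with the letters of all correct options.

A, C

(A) reflexive: each world relates to itself.
(B) not symmetric: s R t but not t R s.
(C) serial: every world has an R-successor.
(D) not transitive: s R x and x R v but not s R v.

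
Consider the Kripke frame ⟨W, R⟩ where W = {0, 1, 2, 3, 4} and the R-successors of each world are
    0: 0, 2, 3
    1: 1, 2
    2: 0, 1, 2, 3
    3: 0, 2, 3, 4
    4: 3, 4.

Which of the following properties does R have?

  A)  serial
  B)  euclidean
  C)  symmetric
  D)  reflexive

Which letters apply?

A, C, D

(A) serial: every world has an R-successor.
(B) not euclidean: 2 R 0 and 2 R 1 but not 0 R 1.
(C) symmetric: every R-edge is matched by its reverse.
(D) reflexive: each world relates to itself.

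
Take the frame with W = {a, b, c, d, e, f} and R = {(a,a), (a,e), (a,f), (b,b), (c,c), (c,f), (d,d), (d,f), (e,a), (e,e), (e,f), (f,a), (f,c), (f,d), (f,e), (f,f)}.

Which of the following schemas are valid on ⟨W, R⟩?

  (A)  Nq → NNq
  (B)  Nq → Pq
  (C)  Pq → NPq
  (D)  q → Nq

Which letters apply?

B

R is not transitive: a R f and f R c but not a R c.
R is not euclidean: f R a and f R c but not a R c.
R is serial: every world has an R-successor.
R is not a subset of the identity: a R e with a ≠ e.
(A) Nq → NNq is axiom 4; it is valid on a frame exactly when R is transitive. R is not transitive, so not valid.
(B) Nq → Pq (axiom D) characterises the serial frames. R is serial — valid.
(C) Pq → NPq is axiom 5, which corresponds to the euclidean property. R is not euclidean — not valid.
(D) q → Nq is equivalent to ◇p→p; it holds exactly when R ⊆ identity. Here R ⊄ identity — not valid.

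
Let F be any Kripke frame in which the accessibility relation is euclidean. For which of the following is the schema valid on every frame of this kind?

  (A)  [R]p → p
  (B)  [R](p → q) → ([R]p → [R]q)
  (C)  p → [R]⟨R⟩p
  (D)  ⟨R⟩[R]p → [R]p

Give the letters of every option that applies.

B, D

(A) axiom T: valid iff R is reflexive. Such an R need not be reflexive — not valid.
(B) [R](p → q) → ([R]p → [R]q) is axiom K, valid on every Kripke frame — valid.
(C) p → [R]⟨R⟩p is axiom B; it is valid on a frame exactly when R is symmetric. Such an R need not be symmetric, so not valid.
(D) ⟨R⟩[R]p → [R]p (the dual of axiom 5) characterises the euclidean frames. Every such R is euclidean — valid.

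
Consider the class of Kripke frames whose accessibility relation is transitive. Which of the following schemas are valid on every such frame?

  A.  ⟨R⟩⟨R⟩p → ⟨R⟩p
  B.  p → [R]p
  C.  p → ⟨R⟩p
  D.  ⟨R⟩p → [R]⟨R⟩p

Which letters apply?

A

(A) the dual of axiom 4: valid iff R is transitive. Every such R is transitive — valid.
(B) p → [R]p is equivalent to ◇p→p; it holds exactly when R ⊆ identity. Such an R need not be a subset of the identity — not valid.
(C) p → ⟨R⟩p is the dual of axiom T; it is valid on a frame exactly when R is reflexive. Such an R need not be reflexive, so not valid.
(D) ⟨R⟩p → [R]⟨R⟩p is axiom 5; it is valid on a frame exactly when R is euclidean. Such an R need not be euclidean, so not valid.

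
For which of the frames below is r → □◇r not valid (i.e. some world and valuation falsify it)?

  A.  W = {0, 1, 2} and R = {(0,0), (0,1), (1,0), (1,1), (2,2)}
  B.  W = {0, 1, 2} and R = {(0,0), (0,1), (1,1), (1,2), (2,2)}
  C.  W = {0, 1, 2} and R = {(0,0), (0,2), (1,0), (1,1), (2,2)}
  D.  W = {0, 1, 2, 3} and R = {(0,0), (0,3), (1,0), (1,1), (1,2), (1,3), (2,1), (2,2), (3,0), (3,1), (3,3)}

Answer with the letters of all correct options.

The schema r → □◇r is axiom B; it is valid on a frame iff R is symmetric.
(A) R is symmetric (every R-edge is matched by its reverse), so the schema is valid here.
(B) R is not symmetric (0 R 1 but not 1 R 0), so the schema fails here.
(C) R is not symmetric (0 R 2 but not 2 R 0), so the schema fails here.
(D) R is not symmetric (1 R 0 but not 0 R 1), so the schema fails here.

B, C, D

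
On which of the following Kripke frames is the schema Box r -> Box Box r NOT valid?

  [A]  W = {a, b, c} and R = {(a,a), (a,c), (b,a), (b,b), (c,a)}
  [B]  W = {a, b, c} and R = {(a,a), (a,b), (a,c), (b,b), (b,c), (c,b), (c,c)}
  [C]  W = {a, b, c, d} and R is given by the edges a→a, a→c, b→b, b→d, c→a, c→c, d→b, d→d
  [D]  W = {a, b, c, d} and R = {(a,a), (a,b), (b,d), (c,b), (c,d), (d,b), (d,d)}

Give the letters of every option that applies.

A, D

The schema Box r -> Box Box r is axiom 4; it is valid on a frame iff R is transitive.
(A) R is not transitive (b R a and a R c but not b R c), so the schema fails here.
(B) R is transitive (R is closed under composition), so the schema is valid here.
(C) R is transitive (R is closed under composition), so the schema is valid here.
(D) R is not transitive (a R b and b R d but not a R d), so the schema fails here.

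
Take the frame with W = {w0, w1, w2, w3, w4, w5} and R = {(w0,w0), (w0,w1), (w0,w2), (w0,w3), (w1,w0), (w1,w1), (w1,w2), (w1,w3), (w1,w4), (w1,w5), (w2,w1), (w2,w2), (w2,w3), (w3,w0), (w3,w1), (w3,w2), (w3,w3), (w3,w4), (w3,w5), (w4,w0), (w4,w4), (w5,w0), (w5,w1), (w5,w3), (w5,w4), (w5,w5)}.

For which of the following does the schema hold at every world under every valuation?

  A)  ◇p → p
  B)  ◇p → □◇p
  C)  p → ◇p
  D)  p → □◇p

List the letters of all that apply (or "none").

R is reflexive: each world relates to itself.
R is not symmetric: w0 R w2 but not w2 R w0.
R is not euclidean: w0 R w2 and w0 R w0 but not w2 R w0.
R is not a subset of the identity: w0 R w1 with w0 ≠ w1.
(A) ◇p → p is valid only on frames where every R-edge is a self-loop. Here R ⊄ identity — not valid.
(B) ◇p → □◇p is axiom 5; it is valid on a frame exactly when R is euclidean. R is not euclidean, so not valid.
(C) p → ◇p is the dual of axiom T, which corresponds to reflexivity. R is reflexive — valid.
(D) p → □◇p is axiom B, which corresponds to symmetry. R is not symmetric — not valid.

C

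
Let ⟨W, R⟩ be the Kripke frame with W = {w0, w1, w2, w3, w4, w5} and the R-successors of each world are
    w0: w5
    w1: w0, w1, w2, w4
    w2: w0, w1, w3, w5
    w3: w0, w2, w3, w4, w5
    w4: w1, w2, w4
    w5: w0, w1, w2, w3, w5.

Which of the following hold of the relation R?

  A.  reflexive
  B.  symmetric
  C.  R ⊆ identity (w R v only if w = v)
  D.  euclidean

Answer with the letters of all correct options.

none

(A) not reflexive: not w0 R w0.
(B) not symmetric: w1 R w0 but not w0 R w1.
(C) not ⊆ identity: w0 R w5 with w0 ≠ w5.
(D) not euclidean: w1 R w0 and w1 R w1 but not w0 R w1.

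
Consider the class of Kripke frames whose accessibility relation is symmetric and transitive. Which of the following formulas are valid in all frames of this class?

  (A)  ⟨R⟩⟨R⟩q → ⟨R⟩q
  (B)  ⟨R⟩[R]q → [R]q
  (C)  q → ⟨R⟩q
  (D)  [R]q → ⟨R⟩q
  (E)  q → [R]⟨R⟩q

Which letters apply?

A symmetric transitive relation is euclidean (uRv and uRw give vRu by symmetry, then vRw by transitivity).
(A) the dual of axiom 4: valid iff R is transitive. Every such R is transitive — valid.
(B) ⟨R⟩[R]q → [R]q is the dual of axiom 5; it is valid on a frame exactly when R is euclidean. Every such R is euclidean, so valid.
(C) q → ⟨R⟩q (the dual of axiom T) characterises the reflexive frames. Such an R need not be reflexive — not valid.
(D) [R]q → ⟨R⟩q is axiom D, which corresponds to seriality. Such an R need not be serial — not valid.
(E) q → [R]⟨R⟩q is axiom B; it is valid on a frame exactly when R is symmetric. Every such R is symmetric, so valid.

A, B, E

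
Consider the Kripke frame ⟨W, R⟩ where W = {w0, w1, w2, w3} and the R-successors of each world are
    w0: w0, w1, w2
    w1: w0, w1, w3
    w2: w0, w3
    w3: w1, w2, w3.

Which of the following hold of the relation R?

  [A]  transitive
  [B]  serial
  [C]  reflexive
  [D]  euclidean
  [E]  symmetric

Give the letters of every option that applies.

B, E

(A) not transitive: w0 R w1 and w1 R w3 but not w0 R w3.
(B) serial: every world has an R-successor.
(C) not reflexive: not w2 R w2.
(D) not euclidean: w0 R w1 and w0 R w2 but not w1 R w2.
(E) symmetric: every R-edge is matched by its reverse.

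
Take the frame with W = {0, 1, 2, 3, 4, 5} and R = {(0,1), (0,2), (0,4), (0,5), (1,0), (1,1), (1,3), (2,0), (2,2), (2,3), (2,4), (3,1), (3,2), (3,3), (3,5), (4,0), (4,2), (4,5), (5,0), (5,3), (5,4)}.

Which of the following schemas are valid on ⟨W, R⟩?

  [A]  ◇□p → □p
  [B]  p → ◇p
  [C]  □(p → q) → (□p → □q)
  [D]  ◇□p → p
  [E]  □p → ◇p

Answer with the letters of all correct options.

C, D, E

R is not reflexive: not 0 R 0.
R is symmetric: every R-edge is matched by its reverse.
R is not euclidean: 0 R 1 and 0 R 2 but not 1 R 2.
R is serial: every world has an R-successor.
(A) ◇□p → □p (the dual of axiom 5) characterises the euclidean frames. R is not euclidean — not valid.
(B) the dual of axiom T: valid iff R is reflexive. R is not reflexive — not valid.
(C) □(p → q) → (□p → □q) is the K axiom; it holds on all frames — valid.
(D) ◇□p → p is the dual of axiom B, which corresponds to symmetry. R is symmetric — valid.
(E) □p → ◇p (axiom D) characterises the serial frames. R is serial — valid.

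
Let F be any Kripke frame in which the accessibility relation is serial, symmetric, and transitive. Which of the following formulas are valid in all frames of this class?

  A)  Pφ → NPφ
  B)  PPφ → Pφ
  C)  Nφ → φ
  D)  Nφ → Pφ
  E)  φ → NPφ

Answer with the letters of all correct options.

A serial symmetric transitive relation is reflexive (take any v with uRv; symmetry gives vRu and transitivity gives uRu), hence an equivalence relation.
(A) Pφ → NPφ is axiom 5, which corresponds to the euclidean property. Every such R is euclidean — valid.
(B) PPφ → Pφ is the dual of axiom 4, which corresponds to transitivity. Every such R is transitive — valid.
(C) Nφ → φ (axiom T) characterises the reflexive frames. Every such R is reflexive — valid.
(D) Nφ → Pφ is axiom D, which corresponds to seriality. Every such R is serial — valid.
(E) axiom B: valid iff R is symmetric. Every such R is symmetric — valid.

A, B, C, D, E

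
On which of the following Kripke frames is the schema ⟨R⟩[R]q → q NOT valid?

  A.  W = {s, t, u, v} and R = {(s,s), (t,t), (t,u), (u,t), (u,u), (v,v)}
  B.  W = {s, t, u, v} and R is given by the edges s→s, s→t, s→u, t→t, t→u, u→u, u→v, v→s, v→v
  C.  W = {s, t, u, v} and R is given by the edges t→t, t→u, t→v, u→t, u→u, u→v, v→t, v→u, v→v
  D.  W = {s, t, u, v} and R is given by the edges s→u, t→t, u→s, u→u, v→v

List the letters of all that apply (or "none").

B

The schema ⟨R⟩[R]q → q is the dual of axiom B; it is valid on a frame iff R is symmetric.
(A) R is symmetric (every R-edge is matched by its reverse), so the schema is valid here.
(B) R is not symmetric (s R t but not t R s), so the schema fails here.
(C) R is symmetric (every R-edge is matched by its reverse), so the schema is valid here.
(D) R is symmetric (every R-edge is matched by its reverse), so the schema is valid here.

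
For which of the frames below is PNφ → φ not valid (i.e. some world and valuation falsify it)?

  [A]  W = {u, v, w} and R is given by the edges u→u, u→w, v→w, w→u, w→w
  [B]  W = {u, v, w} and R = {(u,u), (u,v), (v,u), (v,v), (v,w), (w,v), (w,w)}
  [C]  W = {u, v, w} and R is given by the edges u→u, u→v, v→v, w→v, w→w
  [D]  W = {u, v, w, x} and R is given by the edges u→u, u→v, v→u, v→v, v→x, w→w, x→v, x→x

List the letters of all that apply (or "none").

A, C

The schema PNφ → φ is the dual of axiom B; it is valid on a frame iff R is symmetric.
(A) R is not symmetric (v R w but not w R v), so the schema fails here.
(B) R is symmetric (every R-edge is matched by its reverse), so the schema is valid here.
(C) R is not symmetric (u R v but not v R u), so the schema fails here.
(D) R is symmetric (every R-edge is matched by its reverse), so the schema is valid here.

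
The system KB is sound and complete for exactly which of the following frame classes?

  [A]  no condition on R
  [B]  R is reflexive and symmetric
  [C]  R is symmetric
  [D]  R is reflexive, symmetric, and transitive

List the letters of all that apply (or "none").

C

(A) this class determines K, not KB.
(B) this class determines B (= KTB), not KB.
(C) KB is sound and complete for exactly this class.
(D) this class determines S5, not KB.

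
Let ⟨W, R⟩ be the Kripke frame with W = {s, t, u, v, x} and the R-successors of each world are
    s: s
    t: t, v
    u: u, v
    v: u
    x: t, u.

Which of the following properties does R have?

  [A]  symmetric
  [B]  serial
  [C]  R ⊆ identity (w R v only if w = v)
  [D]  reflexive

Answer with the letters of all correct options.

(A) not symmetric: t R v but not v R t.
(B) serial: every world has an R-successor.
(C) not ⊆ identity: t R v with t ≠ v.
(D) not reflexive: not v R v.

B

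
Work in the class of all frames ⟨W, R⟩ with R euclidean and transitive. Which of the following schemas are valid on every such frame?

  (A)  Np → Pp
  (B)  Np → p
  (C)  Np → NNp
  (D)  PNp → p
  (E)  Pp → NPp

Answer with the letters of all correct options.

(A) Np → Pp is axiom D, which corresponds to seriality. Such an R need not be serial — not valid.
(B) Np → p is axiom T, which corresponds to reflexivity. Such an R need not be reflexive — not valid.
(C) Np → NNp (axiom 4) characterises the transitive frames. Every such R is transitive — valid.
(D) the dual of axiom B: valid iff R is symmetric. Such an R need not be symmetric — not valid.
(E) axiom 5: valid iff R is euclidean. Every such R is euclidean — valid.

C, E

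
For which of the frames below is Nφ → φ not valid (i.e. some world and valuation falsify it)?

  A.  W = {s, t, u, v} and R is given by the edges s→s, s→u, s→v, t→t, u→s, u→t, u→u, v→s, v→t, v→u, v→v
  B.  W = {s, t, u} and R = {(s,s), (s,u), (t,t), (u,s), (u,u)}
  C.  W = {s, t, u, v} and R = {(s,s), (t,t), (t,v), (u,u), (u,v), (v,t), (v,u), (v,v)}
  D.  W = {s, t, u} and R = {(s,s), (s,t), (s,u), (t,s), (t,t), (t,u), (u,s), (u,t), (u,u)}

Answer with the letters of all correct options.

none

The schema Nφ → φ is axiom T; it is valid on a frame iff R is reflexive.
(A) R is reflexive (each world relates to itself), so the schema is valid here.
(B) R is reflexive (each world relates to itself), so the schema is valid here.
(C) R is reflexive (each world relates to itself), so the schema is valid here.
(D) R is reflexive (each world relates to itself), so the schema is valid here.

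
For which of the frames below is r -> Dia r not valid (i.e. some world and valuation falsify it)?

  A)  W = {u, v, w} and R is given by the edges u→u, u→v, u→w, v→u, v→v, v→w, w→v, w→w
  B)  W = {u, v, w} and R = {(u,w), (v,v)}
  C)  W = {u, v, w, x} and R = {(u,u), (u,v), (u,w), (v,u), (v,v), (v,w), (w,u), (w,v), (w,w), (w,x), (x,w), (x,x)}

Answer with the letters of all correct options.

The schema r -> Dia r is the dual of axiom T; it is valid on a frame iff R is reflexive.
(A) R is reflexive (each world relates to itself), so the schema is valid here.
(B) R is not reflexive (not u R u), so the schema fails here.
(C) R is reflexive (each world relates to itself), so the schema is valid here.

B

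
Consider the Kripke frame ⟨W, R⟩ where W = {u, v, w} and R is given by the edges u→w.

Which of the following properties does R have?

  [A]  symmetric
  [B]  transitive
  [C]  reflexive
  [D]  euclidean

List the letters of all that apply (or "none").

B

(A) not symmetric: u R w but not w R u.
(B) transitive: R is closed under composition.
(C) not reflexive: not u R u.
(D) not euclidean: u R w and u R w but not w R w.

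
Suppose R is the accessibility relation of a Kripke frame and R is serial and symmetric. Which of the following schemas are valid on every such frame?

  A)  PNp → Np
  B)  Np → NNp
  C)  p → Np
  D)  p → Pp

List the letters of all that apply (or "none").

none

(A) PNp → Np is the dual of axiom 5; it is valid on a frame exactly when R is euclidean. Such an R need not be euclidean, so not valid.
(B) axiom 4: valid iff R is transitive. Such an R need not be transitive — not valid.
(C) p → Np (equivalent to ◇p→p) corresponds to R being a subset of the identity. Such an R need not be a subset of the identity, so not valid.
(D) p → Pp (the dual of axiom T) characterises the reflexive frames. Such an R need not be reflexive — not valid.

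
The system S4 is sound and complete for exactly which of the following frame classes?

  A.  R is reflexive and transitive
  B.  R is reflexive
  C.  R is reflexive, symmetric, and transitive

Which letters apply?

A

(A) S4 is sound and complete for exactly this class.
(B) this class determines T (= KT), not S4.
(C) this class determines S5, not S4.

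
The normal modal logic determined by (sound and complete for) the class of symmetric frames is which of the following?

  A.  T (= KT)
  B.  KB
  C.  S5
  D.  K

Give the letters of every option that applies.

B

(A) T (= KT) is determined by the class of reflexive frames.
(B) KB is determined by exactly this class.
(C) S5 is determined by the class of reflexive, symmetric, and transitive frames.
(D) K is determined by the class of arbitrary frames.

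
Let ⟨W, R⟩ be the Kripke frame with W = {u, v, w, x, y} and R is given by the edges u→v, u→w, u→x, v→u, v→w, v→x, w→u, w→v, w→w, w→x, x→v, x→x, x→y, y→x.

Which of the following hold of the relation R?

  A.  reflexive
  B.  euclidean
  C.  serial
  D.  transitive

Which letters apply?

C

(A) not reflexive: not u R u.
(B) not euclidean: u R x and u R w but not x R w.
(C) serial: every world has an R-successor.
(D) not transitive: u R v and v R u but not u R u.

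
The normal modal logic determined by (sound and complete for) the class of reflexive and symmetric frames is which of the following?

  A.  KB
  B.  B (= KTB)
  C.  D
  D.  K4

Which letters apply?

B

(A) KB is determined by the class of symmetric frames.
(B) B (= KTB) is determined by exactly this class.
(C) D is determined by the class of serial frames.
(D) K4 is determined by the class of transitive frames.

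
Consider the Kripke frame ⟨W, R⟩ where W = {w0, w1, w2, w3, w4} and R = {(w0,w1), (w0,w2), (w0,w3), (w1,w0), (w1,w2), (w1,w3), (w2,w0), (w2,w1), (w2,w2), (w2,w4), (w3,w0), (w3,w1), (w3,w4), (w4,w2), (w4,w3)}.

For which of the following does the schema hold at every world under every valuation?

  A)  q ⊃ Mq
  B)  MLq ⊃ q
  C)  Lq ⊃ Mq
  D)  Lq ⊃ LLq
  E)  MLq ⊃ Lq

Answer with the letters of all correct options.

R is not reflexive: not w0 R w0.
R is symmetric: every R-edge is matched by its reverse.
R is not transitive: w0 R w1 and w1 R w0 but not w0 R w0.
R is not euclidean: w0 R w2 and w0 R w3 but not w2 R w3.
R is serial: every world has an R-successor.
(A) q ⊃ Mq is the dual of axiom T, which corresponds to reflexivity. R is not reflexive — not valid.
(B) MLq ⊃ q is the dual of axiom B, which corresponds to symmetry. R is symmetric — valid.
(C) Lq ⊃ Mq is axiom D; it is valid on a frame exactly when R is serial. R is serial, so valid.
(D) Lq ⊃ LLq is axiom 4, which corresponds to transitivity. R is not transitive — not valid.
(E) MLq ⊃ Lq (the dual of axiom 5) characterises the euclidean frames. R is not euclidean — not valid.

B, C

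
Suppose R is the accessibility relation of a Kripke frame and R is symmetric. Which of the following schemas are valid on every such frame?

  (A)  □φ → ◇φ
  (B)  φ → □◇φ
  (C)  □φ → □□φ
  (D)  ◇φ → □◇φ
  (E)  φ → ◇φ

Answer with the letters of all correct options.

(A) □φ → ◇φ is axiom D; it is valid on a frame exactly when R is serial. Such an R need not be serial, so not valid.
(B) φ → □◇φ is axiom B; it is valid on a frame exactly when R is symmetric. Every such R is symmetric, so valid.
(C) □φ → □□φ is axiom 4, which corresponds to transitivity. Such an R need not be transitive — not valid.
(D) ◇φ → □◇φ is axiom 5, which corresponds to the euclidean property. Such an R need not be euclidean — not valid.
(E) φ → ◇φ is the dual of axiom T; it is valid on a frame exactly when R is reflexive. Such an R need not be reflexive, so not valid.

B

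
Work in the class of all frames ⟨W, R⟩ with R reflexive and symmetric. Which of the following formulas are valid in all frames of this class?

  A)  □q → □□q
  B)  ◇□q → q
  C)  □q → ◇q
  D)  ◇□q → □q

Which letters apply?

Reflexive relations are serial.
(A) □q → □□q is axiom 4, which corresponds to transitivity. Such an R need not be transitive — not valid.
(B) ◇□q → q (the dual of axiom B) characterises the symmetric frames. Every such R is symmetric — valid.
(C) □q → ◇q is axiom D; it is valid on a frame exactly when R is serial. Every such R is serial, so valid.
(D) the dual of axiom 5: valid iff R is euclidean. Such an R need not be euclidean — not valid.

B, C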